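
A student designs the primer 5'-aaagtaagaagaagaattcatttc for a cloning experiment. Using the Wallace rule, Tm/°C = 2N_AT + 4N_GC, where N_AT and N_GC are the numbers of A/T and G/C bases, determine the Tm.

Scanning the sequence gives C=2, T=6, G=4, A=12.
AT pairs contribute 18, GC pairs contribute 6.
Tm = 4·6 + 2·18 = 24 + 36 = 60°C

60°C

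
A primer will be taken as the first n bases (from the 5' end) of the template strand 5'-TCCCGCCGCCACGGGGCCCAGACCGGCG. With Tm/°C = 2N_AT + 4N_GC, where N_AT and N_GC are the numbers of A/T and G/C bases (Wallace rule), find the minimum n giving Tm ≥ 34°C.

First 8 bases: TCCCGCCG → Tm = 30°C (< 34°C)
First 9 bases: TCCCGCCGC → Tm = 34°C (≥ 34°C)
Each additional base adds 2°C (A/T) or 4°C (G/C), so Tm is non-decreasing in n; n = 9 is the first length to reach 34°C.

n = 9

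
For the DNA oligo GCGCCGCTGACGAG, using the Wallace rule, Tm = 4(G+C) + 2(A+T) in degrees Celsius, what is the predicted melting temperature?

Scanning the sequence gives C=5, A=2, G=6, T=1.
A+T = 3, G+C = 11
Tm = 2(3) + 4(11) = 6 + 44 = 50°C

50°C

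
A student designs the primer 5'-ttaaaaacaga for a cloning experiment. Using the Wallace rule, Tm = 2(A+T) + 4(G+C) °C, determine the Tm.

Base counts: G=1, A=7, C=1, T=2
So N_AT = 9 and N_GC = 2.
Tm = 2×9 + 4×2 = 26°C

26°C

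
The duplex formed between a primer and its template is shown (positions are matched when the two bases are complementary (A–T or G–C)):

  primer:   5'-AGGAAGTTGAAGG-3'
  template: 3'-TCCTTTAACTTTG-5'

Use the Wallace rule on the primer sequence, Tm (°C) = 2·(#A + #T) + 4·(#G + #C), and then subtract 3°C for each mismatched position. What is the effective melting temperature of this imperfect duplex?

Primer base counts: A=5, T=2, G=6, C=0 → A+T=7, G+C=6
Perfect-match Tm = 2(7) + 4(6) = 14 + 24 = 38°C
Mismatches (positions where the bases are not complementary): 3 (at positions 6, 12, 13)
Effective Tm = 38 − 3×3 = 38 − 9 = 29°C

29°C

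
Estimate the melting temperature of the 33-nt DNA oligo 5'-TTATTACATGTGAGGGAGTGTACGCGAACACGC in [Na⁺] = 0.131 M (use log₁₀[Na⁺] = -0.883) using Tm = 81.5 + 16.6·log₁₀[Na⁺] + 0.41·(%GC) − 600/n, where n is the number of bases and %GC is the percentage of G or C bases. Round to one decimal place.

68.5°C

Length n = 33. Base counts: T=8, C=6, A=9, G=10
G+C = 16, so %GC = 16/33 × 100 = 48.485%
Salt term: 16.6 × (-0.883) = -14.658
GC term: 0.41 × 48.485 = 19.879; length term: −600/33 = −18.182
Tm = 81.5 + (-14.658) + 19.879 − 18.182 = 68.539 → 68.5°C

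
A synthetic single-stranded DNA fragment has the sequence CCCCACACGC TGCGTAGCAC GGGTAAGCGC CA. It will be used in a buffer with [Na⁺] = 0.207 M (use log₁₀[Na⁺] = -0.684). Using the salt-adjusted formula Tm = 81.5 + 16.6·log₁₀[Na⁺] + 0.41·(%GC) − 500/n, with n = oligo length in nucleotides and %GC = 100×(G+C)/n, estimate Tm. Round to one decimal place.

82.7°C

Length n = 32. Counting bases: A=7, T=3, C=13, G=9
G+C = 22, so %GC = 22/32 × 100 = 68.75%
Salt term: 16.6 × (-0.684) = -11.354
GC term: 0.41 × 68.75 = 28.188; length term: −500/32 = −15.625
Tm = 81.5 + (-11.354) + 28.188 − 15.625 = 82.709 → 82.7°C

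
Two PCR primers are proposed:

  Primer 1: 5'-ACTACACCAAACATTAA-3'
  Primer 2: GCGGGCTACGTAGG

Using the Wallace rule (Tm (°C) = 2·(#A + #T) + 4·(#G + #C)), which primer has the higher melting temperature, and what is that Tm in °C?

Primer 1: A+T=12, G+C=5 → Tm = 2(12)+4(5) = 44°C
Primer 2: A+T=4, G+C=10 → Tm = 2(4)+4(10) = 48°C
44°C vs 48°C → primer 2 is higher.

Primer 2, 48°C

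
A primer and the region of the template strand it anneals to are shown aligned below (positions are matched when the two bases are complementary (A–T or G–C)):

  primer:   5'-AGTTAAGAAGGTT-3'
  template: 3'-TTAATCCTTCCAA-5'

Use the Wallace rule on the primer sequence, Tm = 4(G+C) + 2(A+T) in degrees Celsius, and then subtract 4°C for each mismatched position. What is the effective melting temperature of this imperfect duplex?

26°C

Primer base counts: A=5, T=4, G=4, C=0 → A+T=9, G+C=4
Perfect-match Tm = 2(9) + 4(4) = 18 + 16 = 34°C
Mismatches (positions where the bases are not complementary): 2 (at positions 2, 6)
Effective Tm = 34 − 2×4 = 34 − 8 = 26°C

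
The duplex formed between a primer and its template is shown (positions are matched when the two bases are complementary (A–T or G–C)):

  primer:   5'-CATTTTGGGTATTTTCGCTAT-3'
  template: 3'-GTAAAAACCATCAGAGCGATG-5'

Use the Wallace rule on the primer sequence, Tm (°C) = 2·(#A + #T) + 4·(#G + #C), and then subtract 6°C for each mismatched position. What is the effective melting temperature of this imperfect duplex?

Primer base counts: A=3, T=11, G=4, C=3 → A+T=14, G+C=7
Perfect-match Tm = 2(14) + 4(7) = 28 + 28 = 56°C
Mismatches (positions where the bases are not complementary): 4 (at positions 7, 12, 14, 21)
Effective Tm = 56 − 4×6 = 56 − 24 = 32°C

32°C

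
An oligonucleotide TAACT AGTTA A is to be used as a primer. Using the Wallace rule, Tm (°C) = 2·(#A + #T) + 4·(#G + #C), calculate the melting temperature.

26°C

Counting bases: T=4, C=1, A=5, G=1
A+T = 9, G+C = 2
Tm = 2(9) + 4(2) = 18 + 8 = 26°C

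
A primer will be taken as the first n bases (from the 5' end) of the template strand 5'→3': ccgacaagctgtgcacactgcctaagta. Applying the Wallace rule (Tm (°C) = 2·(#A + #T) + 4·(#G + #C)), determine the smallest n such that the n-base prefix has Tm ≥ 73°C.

n = 23

First 22 bases: CCGACAAGCTGTGCACACTGCC → Tm = 72°C (< 73°C)
First 23 bases: CCGACAAGCTGTGCACACTGCCT → Tm = 74°C (≥ 73°C)
Each additional base adds 2°C (A/T) or 4°C (G/C), so Tm is non-decreasing in n; n = 23 is the first length to reach 73°C.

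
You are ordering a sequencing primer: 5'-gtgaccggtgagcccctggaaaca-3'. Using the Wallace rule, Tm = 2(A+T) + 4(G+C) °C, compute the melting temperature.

78°C

A=6, T=3, C=7, G=8
AT pairs contribute 9, GC pairs contribute 15.
Tm = 2(9) + 4(15) = 18 + 60 = 78°C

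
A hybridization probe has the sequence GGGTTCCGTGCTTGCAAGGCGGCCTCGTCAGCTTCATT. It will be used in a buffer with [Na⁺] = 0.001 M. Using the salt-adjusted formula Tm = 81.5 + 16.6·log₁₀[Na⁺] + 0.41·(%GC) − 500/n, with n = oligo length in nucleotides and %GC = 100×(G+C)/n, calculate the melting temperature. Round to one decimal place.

43.4°C

Length n = 38. Scanning the sequence gives G=12, C=11, T=11, A=4.
G+C = 23, so %GC = 23/38 × 100 = 60.526%
Salt term: 16.6 × (-3) = -49.8
GC term: 0.41 × 60.526 = 24.816; length term: −500/38 = −13.158
Tm = 81.5 + (-49.8) + 24.816 − 13.158 = 43.358 → 43.4°C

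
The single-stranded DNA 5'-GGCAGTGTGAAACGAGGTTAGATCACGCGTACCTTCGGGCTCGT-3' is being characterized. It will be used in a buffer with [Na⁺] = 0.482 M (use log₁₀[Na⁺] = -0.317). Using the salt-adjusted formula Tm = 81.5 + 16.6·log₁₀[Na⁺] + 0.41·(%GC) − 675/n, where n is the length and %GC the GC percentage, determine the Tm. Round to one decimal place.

Length n = 44. Base counts: G=15, A=9, T=10, C=10
G+C = 25, so %GC = 25/44 × 100 = 56.818%
Salt term: 16.6 × (-0.317) = -5.262
GC term: 0.41 × 56.818 = 23.295; length term: −675/44 = −15.341
Tm = 81.5 + (-5.262) + 23.295 − 15.341 = 84.192 → 84.2°C

84.2°C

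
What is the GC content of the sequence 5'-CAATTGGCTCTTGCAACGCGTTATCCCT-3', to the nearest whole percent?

Base counts: G=5, T=9, A=5, C=9
G+C = 5 + 9 = 14 out of 28 bases
%GC = 14/28 × 100 = 50% ≈ 50%

50%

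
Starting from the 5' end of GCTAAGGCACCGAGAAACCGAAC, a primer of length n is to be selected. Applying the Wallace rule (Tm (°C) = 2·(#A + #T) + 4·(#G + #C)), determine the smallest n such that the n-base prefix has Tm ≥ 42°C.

First 12 bases: GCTAAGGCACCG → Tm = 40°C (< 42°C)
First 13 bases: GCTAAGGCACCGA → Tm = 42°C (≥ 42°C)
Each additional base adds 2°C (A/T) or 4°C (G/C), so Tm is non-decreasing in n; n = 13 is the first length to reach 42°C.

n = 13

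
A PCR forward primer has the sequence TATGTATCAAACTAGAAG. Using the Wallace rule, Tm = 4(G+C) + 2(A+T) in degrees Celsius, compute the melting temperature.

46°C

Base counts: G=3, A=8, C=2, T=5
AT pairs contribute 13, GC pairs contribute 5.
Tm = 2(13) + 4(5) = 26 + 20 = 46°C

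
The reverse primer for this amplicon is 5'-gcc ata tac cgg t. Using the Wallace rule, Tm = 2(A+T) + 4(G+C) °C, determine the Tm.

A=3, C=4, G=3, T=3
AT pairs contribute 6, GC pairs contribute 7.
Tm = 2×6 + 4×7 = 40°C

40°C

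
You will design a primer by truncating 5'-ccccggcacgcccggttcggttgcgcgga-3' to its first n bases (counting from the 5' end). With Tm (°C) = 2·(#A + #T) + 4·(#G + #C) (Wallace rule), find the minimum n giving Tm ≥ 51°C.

First 13 bases: CCCCGGCACGCCC → Tm = 50°C (< 51°C)
First 14 bases: CCCCGGCACGCCCG → Tm = 54°C (≥ 51°C)
Since every base adds ≥2°C, Tm only increases with n, so the threshold is first crossed at n = 14.

n = 14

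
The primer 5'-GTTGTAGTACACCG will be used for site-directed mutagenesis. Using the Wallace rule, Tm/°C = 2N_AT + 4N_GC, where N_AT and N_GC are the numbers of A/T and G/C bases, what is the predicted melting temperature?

42°C

Scanning the sequence gives T=4, C=3, G=4, A=3.
AT pairs contribute 7, GC pairs contribute 7.
Tm = 2×7 + 4×7 = 42°C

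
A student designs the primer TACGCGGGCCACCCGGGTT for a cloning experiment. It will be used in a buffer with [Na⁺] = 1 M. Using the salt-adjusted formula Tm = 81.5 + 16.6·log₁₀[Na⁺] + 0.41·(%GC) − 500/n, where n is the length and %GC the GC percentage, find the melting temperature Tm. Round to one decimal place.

Length n = 19. Counting bases: T=3, C=7, A=2, G=7
G+C = 14, so %GC = 14/19 × 100 = 73.684%
Salt term: 16.6 × (0) = 0
GC term: 0.41 × 73.684 = 30.21; length term: −500/19 = −26.316
Tm = 81.5 + (0) + 30.21 − 26.316 = 85.394 → 85.4°C

85.4°C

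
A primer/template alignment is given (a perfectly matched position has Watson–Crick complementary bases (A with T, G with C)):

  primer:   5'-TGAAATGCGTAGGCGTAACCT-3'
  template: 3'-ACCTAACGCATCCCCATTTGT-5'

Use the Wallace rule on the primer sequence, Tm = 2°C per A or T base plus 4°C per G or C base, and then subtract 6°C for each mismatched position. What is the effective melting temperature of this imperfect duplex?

32°C

Primer base counts: A=6, T=5, G=6, C=4 → A+T=11, G+C=10
Perfect-match Tm = 2(11) + 4(10) = 22 + 40 = 62°C
Mismatches (positions where the bases are not complementary): 5 (at positions 3, 5, 14, 19, 21)
Effective Tm = 62 − 5×6 = 62 − 30 = 32°C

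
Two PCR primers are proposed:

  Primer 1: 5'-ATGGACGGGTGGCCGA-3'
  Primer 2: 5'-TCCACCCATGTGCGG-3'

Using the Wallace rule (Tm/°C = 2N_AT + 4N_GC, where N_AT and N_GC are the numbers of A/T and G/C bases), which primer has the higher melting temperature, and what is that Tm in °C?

Primer 1: A+T=5, G+C=11 → Tm = 2(5)+4(11) = 54°C
Primer 2: A+T=5, G+C=10 → Tm = 2(5)+4(10) = 50°C
54°C vs 50°C → primer 1 is higher.

Primer 1, 54°C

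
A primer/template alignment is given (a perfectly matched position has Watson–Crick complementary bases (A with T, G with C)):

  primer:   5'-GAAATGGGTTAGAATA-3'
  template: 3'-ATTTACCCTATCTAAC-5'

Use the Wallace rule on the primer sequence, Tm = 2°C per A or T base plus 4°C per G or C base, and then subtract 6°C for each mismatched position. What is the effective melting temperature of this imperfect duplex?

Primer base counts: A=7, T=4, G=5, C=0 → A+T=11, G+C=5
Perfect-match Tm = 2(11) + 4(5) = 22 + 20 = 42°C
Mismatches (positions where the bases are not complementary): 4 (at positions 1, 9, 14, 16)
Effective Tm = 42 − 4×6 = 42 − 24 = 18°C

18°C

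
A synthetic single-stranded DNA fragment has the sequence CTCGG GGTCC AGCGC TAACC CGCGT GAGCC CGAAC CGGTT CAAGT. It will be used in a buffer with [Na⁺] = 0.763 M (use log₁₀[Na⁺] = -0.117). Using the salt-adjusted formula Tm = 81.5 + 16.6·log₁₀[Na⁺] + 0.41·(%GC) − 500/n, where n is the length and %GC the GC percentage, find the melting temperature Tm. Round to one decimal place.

Length n = 45. G=14, A=8, T=7, C=16
G+C = 30, so %GC = 30/45 × 100 = 66.667%
Salt term: 16.6 × (-0.117) = -1.942
GC term: 0.41 × 66.667 = 27.333; length term: −500/45 = −11.111
Tm = 81.5 + (-1.942) + 27.333 − 11.111 = 95.78 → 95.8°C

95.8°C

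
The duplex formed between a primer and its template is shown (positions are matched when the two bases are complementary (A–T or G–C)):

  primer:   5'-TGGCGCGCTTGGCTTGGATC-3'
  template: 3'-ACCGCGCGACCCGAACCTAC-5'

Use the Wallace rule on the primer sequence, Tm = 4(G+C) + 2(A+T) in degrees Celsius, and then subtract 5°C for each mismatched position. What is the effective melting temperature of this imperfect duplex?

56°C

Primer base counts: A=1, T=6, G=8, C=5 → A+T=7, G+C=13
Perfect-match Tm = 2(7) + 4(13) = 14 + 52 = 66°C
Mismatches (positions where the bases are not complementary): 2 (at positions 10, 20)
Effective Tm = 66 − 2×5 = 66 − 10 = 56°C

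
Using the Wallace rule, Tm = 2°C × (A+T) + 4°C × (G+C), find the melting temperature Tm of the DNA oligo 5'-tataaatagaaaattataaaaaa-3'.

48°C

Counting bases: A=16, C=0, T=6, G=1
AT pairs contribute 22, GC pairs contribute 1.
Tm = 2×22 + 4×1 = 48°C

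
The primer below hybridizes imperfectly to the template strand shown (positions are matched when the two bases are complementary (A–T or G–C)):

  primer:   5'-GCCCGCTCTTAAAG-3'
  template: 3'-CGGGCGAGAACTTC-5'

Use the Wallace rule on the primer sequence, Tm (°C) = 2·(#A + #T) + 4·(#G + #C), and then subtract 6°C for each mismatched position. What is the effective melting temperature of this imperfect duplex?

38°C

Primer base counts: A=3, T=3, G=3, C=5 → A+T=6, G+C=8
Perfect-match Tm = 2(6) + 4(8) = 12 + 32 = 44°C
Mismatches (positions where the bases are not complementary): 1 (at position 11)
Effective Tm = 44 − 1×6 = 44 − 6 = 38°C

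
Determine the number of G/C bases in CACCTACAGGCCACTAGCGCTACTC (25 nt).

15

Counting bases: G=4, T=4, C=11, A=6
Total G or C: 4 + 11 = 15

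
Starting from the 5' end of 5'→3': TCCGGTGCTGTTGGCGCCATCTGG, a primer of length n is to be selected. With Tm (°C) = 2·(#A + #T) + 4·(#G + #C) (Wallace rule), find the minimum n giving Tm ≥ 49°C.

First 14 bases: TCCGGTGCTGTTGG → Tm = 46°C (< 49°C)
First 15 bases: TCCGGTGCTGTTGGC → Tm = 50°C (≥ 49°C)
Since every base adds ≥2°C, Tm only increases with n, so the threshold is first crossed at n = 15.

n = 15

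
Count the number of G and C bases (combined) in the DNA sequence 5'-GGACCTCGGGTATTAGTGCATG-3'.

Scanning the sequence gives C=4, G=8, A=4, T=6.
G+C = 8 + 4 = 12

12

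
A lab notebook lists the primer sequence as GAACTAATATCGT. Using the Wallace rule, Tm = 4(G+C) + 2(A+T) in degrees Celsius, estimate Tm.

Base counts: T=4, A=5, G=2, C=2
AT pairs contribute 9, GC pairs contribute 4.
Tm = 4·4 + 2·9 = 16 + 18 = 34°C

34°C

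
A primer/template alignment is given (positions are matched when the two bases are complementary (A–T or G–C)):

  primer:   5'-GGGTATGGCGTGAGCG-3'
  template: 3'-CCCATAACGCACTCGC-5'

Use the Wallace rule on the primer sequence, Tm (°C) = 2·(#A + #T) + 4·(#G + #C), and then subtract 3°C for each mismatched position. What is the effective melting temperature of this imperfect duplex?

51°C

Primer base counts: A=2, T=3, G=9, C=2 → A+T=5, G+C=11
Perfect-match Tm = 2(5) + 4(11) = 10 + 44 = 54°C
Mismatches (positions where the bases are not complementary): 1 (at position 7)
Effective Tm = 54 − 1×3 = 54 − 3 = 51°C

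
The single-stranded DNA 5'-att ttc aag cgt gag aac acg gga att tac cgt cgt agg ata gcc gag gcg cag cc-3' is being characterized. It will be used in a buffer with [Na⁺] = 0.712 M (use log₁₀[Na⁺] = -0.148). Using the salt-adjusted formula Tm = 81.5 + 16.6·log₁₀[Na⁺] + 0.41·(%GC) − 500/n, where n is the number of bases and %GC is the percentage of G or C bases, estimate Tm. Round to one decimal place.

92.1°C

Length n = 56. Scanning the sequence gives C=13, T=11, G=17, A=15.
G+C = 30, so %GC = 30/56 × 100 = 53.571%
Salt term: 16.6 × (-0.148) = -2.457
GC term: 0.41 × 53.571 = 21.964; length term: −500/56 = −8.929
Tm = 81.5 + (-2.457) + 21.964 − 8.929 = 92.078 → 92.1°C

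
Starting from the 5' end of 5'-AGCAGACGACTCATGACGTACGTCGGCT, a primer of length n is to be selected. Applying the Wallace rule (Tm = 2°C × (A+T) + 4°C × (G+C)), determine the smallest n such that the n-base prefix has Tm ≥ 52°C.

n = 17

First 16 bases: AGCAGACGACTCATGA → Tm = 48°C (< 52°C)
First 17 bases: AGCAGACGACTCATGAC → Tm = 52°C (≥ 52°C)
Each additional base adds 2°C (A/T) or 4°C (G/C), so Tm is non-decreasing in n; n = 17 is the first length to reach 52°C.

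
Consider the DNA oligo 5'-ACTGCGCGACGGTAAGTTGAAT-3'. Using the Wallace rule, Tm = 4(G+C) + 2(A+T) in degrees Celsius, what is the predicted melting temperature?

Scanning the sequence gives C=4, T=5, G=7, A=6.
AT pairs contribute 11, GC pairs contribute 11.
Tm = 4·11 + 2·11 = 44 + 22 = 66°C

66°C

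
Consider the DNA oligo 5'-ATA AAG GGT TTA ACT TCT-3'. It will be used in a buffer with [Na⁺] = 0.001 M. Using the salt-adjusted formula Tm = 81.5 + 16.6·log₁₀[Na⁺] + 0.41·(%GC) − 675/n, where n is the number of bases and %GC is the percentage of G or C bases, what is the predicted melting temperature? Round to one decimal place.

Length n = 18. Counting bases: C=2, A=6, T=7, G=3
G+C = 5, so %GC = 5/18 × 100 = 27.778%
Salt term: 16.6 × (-3) = -49.8
GC term: 0.41 × 27.778 = 11.389; length term: −675/18 = −37.5
Tm = 81.5 + (-49.8) + 11.389 − 37.5 = 5.589 → 5.6°C

5.6°C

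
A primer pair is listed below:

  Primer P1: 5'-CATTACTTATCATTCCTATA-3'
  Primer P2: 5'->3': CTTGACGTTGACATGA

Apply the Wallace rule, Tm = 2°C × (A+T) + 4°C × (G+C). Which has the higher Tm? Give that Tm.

Primer P1: A+T=15, G+C=5 → Tm = 2(15)+4(5) = 50°C
Primer P2: A+T=9, G+C=7 → Tm = 2(9)+4(7) = 46°C
50°C vs 46°C → primer P1 is higher.

Primer P1, 50°C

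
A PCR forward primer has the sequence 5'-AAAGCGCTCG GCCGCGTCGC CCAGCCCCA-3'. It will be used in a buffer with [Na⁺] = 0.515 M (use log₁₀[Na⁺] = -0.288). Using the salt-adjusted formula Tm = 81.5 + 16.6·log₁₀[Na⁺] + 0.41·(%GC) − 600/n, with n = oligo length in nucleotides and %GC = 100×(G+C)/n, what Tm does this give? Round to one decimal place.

Length n = 29. Counting bases: G=8, T=2, A=5, C=14
G+C = 22, so %GC = 22/29 × 100 = 75.862%
Salt term: 16.6 × (-0.288) = -4.781
GC term: 0.41 × 75.862 = 31.103; length term: −600/29 = −20.69
Tm = 81.5 + (-4.781) + 31.103 − 20.69 = 87.132 → 87.1°C

87.1°C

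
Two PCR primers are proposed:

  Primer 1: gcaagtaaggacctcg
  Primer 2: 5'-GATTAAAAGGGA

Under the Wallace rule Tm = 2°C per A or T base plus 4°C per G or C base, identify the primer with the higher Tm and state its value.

Primer 1: A+T=7, G+C=9 → Tm = 2(7)+4(9) = 50°C
Primer 2: A+T=8, G+C=4 → Tm = 2(8)+4(4) = 32°C
50°C vs 32°C → primer 1 is higher.

Primer 1, 50°C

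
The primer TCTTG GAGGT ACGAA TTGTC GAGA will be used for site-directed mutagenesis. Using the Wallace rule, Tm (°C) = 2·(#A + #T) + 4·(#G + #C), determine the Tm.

70°C

Base counts: C=3, A=6, T=7, G=8
AT pairs contribute 13, GC pairs contribute 11.
Tm = 4·11 + 2·13 = 44 + 26 = 70°C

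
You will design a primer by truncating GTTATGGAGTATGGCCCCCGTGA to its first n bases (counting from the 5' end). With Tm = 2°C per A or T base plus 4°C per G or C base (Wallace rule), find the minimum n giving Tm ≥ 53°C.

n = 18

First 17 bases: GTTATGGAGTATGGCCC → Tm = 52°C (< 53°C)
First 18 bases: GTTATGGAGTATGGCCCC → Tm = 56°C (≥ 53°C)
Since every base adds ≥2°C, Tm only increases with n, so the threshold is first crossed at n = 18.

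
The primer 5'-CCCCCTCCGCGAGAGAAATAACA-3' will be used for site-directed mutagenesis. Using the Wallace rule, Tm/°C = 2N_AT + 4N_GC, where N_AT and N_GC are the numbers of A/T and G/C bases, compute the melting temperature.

72°C

T=2, C=9, G=4, A=8
So N_AT = 10 and N_GC = 13.
Tm = 2(10) + 4(13) = 20 + 52 = 72°C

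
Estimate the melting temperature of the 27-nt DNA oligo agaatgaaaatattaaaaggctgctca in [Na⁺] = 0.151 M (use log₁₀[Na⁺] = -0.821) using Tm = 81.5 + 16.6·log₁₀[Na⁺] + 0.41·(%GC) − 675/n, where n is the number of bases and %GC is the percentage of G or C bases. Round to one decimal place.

Length n = 27. Scanning the sequence gives G=5, T=6, C=3, A=13.
G+C = 8, so %GC = 8/27 × 100 = 29.63%
Salt term: 16.6 × (-0.821) = -13.629
GC term: 0.41 × 29.63 = 12.148; length term: −675/27 = −25
Tm = 81.5 + (-13.629) + 12.148 − 25 = 55.019 → 55.0°C

55.0°C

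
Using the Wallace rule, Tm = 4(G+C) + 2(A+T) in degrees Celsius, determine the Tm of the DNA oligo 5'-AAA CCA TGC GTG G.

T=2, C=3, A=4, G=4
So N_AT = 6 and N_GC = 7.
Tm = 4·7 + 2·6 = 28 + 12 = 40°C

40°C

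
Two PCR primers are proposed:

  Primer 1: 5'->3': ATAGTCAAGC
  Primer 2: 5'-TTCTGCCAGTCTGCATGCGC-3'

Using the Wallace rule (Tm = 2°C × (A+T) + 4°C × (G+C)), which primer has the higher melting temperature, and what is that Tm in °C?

Primer 1: A+T=6, G+C=4 → Tm = 2(6)+4(4) = 28°C
Primer 2: A+T=8, G+C=12 → Tm = 2(8)+4(12) = 64°C
28°C vs 64°C → primer 2 is higher.

Primer 2, 64°C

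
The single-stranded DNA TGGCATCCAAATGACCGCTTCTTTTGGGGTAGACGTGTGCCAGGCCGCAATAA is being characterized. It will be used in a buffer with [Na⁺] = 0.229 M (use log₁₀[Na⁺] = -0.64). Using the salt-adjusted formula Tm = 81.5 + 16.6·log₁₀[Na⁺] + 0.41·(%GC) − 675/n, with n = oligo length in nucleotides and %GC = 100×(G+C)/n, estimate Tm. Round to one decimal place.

79.8°C

Length n = 53. T=13, G=15, A=12, C=13
G+C = 28, so %GC = 28/53 × 100 = 52.83%
Salt term: 16.6 × (-0.64) = -10.624
GC term: 0.41 × 52.83 = 21.66; length term: −675/53 = −12.736
Tm = 81.5 + (-10.624) + 21.66 − 12.736 = 79.8 → 79.8°C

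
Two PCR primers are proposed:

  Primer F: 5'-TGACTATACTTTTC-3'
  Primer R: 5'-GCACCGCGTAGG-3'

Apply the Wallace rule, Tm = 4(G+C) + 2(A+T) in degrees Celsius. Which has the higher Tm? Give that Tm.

Primer F: A+T=10, G+C=4 → Tm = 2(10)+4(4) = 36°C
Primer R: A+T=3, G+C=9 → Tm = 2(3)+4(9) = 42°C
36°C vs 42°C → primer R is higher.

Primer R, 42°C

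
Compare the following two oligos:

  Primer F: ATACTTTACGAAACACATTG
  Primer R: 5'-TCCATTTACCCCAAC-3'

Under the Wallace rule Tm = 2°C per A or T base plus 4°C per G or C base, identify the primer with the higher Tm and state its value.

Primer F, 52°C

Primer F: A+T=14, G+C=6 → Tm = 2(14)+4(6) = 52°C
Primer R: A+T=8, G+C=7 → Tm = 2(8)+4(7) = 44°C
52°C vs 44°C → primer F is higher.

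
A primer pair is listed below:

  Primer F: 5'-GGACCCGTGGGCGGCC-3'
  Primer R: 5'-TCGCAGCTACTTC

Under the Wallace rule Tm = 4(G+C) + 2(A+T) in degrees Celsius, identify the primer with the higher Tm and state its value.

Primer F, 60°C

Primer F: A+T=2, G+C=14 → Tm = 2(2)+4(14) = 60°C
Primer R: A+T=6, G+C=7 → Tm = 2(6)+4(7) = 40°C
60°C vs 40°C → primer F is higher.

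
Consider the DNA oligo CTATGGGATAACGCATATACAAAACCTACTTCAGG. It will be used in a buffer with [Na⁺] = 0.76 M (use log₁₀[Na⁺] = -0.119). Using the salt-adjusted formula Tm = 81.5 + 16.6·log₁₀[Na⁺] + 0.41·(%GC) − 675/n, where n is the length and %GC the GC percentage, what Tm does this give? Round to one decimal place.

Length n = 35. Counting bases: G=6, T=8, C=8, A=13
G+C = 14, so %GC = 14/35 × 100 = 40%
Salt term: 16.6 × (-0.119) = -1.975
GC term: 0.41 × 40 = 16.4; length term: −675/35 = −19.286
Tm = 81.5 + (-1.975) + 16.4 − 19.286 = 76.639 → 76.6°C

76.6°C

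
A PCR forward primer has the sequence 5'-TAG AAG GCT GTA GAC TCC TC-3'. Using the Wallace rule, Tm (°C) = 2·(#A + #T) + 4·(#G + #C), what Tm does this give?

Counting bases: G=5, T=5, A=5, C=5
AT pairs contribute 10, GC pairs contribute 10.
Tm = 2×10 + 4×10 = 60°C

60°C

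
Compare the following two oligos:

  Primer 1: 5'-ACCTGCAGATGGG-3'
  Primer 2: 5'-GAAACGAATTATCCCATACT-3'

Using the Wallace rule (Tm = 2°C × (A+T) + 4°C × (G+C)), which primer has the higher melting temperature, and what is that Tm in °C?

Primer 2, 54°C

Primer 1: A+T=5, G+C=8 → Tm = 2(5)+4(8) = 42°C
Primer 2: A+T=13, G+C=7 → Tm = 2(13)+4(7) = 54°C
42°C vs 54°C → primer 2 is higher.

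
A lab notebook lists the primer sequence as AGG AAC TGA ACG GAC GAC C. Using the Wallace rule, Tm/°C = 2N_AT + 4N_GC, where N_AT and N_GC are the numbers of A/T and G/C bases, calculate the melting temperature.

Scanning the sequence gives G=6, T=1, C=5, A=7.
A+T = 8, G+C = 11
Tm = 2(8) + 4(11) = 16 + 44 = 60°C

60°C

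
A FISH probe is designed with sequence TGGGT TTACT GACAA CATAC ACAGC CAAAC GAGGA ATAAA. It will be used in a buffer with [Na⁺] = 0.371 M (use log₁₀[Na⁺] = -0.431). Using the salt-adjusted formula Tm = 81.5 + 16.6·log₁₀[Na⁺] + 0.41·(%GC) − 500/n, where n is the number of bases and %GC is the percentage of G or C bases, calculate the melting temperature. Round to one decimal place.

78.2°C

Length n = 40. Counting bases: A=17, C=8, T=7, G=8
G+C = 16, so %GC = 16/40 × 100 = 40%
Salt term: 16.6 × (-0.431) = -7.155
GC term: 0.41 × 40 = 16.4; length term: −500/40 = −12.5
Tm = 81.5 + (-7.155) + 16.4 − 12.5 = 78.245 → 78.2°C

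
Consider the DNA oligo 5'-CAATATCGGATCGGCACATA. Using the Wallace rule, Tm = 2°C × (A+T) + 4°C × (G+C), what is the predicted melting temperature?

Counting bases: T=4, A=7, G=4, C=5
So N_AT = 11 and N_GC = 9.
Tm = 2(11) + 4(9) = 22 + 36 = 58°C

58°C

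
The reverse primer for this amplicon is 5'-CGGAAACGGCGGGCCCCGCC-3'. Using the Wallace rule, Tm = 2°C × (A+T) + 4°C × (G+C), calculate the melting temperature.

Base counts: A=3, G=8, C=9, T=0
So N_AT = 3 and N_GC = 17.
Tm = 2×3 + 4×17 = 74°C

74°C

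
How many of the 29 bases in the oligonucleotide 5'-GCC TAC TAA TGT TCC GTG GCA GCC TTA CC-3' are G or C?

Base counts: G=6, C=10, A=5, T=8
Total G or C: 6 + 10 = 16

16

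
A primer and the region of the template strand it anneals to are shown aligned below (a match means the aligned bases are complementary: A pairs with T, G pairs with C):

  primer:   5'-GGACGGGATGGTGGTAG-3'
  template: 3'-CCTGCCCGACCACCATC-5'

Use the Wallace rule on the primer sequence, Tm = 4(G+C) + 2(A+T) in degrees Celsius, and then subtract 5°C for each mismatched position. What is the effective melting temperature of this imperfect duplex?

Primer base counts: A=3, T=3, G=10, C=1 → A+T=6, G+C=11
Perfect-match Tm = 2(6) + 4(11) = 12 + 44 = 56°C
Mismatches (positions where the bases are not complementary): 1 (at position 8)
Effective Tm = 56 − 1×5 = 56 − 5 = 51°C

51°C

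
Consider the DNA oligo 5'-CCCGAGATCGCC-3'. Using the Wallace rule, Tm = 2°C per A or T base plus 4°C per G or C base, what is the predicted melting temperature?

42°C

G=3, T=1, C=6, A=2
So N_AT = 3 and N_GC = 9.
Tm = 2(3) + 4(9) = 6 + 36 = 42°C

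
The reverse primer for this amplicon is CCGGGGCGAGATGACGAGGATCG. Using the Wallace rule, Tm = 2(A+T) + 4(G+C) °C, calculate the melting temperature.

Scanning the sequence gives G=11, C=5, T=2, A=5.
AT pairs contribute 7, GC pairs contribute 16.
Tm = 2(7) + 4(16) = 14 + 64 = 78°C

78°C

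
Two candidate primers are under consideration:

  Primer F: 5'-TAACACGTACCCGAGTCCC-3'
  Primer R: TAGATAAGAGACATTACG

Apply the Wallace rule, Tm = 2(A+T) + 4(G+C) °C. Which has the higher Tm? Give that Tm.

Primer F, 60°C

Primer F: A+T=8, G+C=11 → Tm = 2(8)+4(11) = 60°C
Primer R: A+T=12, G+C=6 → Tm = 2(12)+4(6) = 48°C
60°C vs 48°C → primer F is higher.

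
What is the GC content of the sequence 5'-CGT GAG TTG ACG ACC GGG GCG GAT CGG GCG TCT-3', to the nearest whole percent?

Counting bases: C=8, T=6, G=15, A=4
G+C = 15 + 8 = 23 out of 33 bases
%GC = 23/33 × 100 = 69.7% ≈ 70%

70%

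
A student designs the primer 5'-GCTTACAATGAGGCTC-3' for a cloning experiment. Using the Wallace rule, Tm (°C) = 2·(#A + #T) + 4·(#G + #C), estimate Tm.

Scanning the sequence gives C=4, T=4, A=4, G=4.
So N_AT = 8 and N_GC = 8.
Tm = 2(8) + 4(8) = 16 + 32 = 48°C

48°C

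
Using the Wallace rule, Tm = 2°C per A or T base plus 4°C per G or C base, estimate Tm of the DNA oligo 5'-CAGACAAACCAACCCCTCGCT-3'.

66°C

C=10, A=7, T=2, G=2
So N_AT = 9 and N_GC = 12.
Tm = 2(9) + 4(12) = 18 + 48 = 66°C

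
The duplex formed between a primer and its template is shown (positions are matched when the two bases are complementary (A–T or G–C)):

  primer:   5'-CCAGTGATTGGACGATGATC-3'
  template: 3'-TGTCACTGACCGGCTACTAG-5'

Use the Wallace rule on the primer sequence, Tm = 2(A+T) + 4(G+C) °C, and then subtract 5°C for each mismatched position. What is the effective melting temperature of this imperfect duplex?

Primer base counts: A=5, T=5, G=6, C=4 → A+T=10, G+C=10
Perfect-match Tm = 2(10) + 4(10) = 20 + 40 = 60°C
Mismatches (positions where the bases are not complementary): 3 (at positions 1, 8, 12)
Effective Tm = 60 − 3×5 = 60 − 15 = 45°C

45°C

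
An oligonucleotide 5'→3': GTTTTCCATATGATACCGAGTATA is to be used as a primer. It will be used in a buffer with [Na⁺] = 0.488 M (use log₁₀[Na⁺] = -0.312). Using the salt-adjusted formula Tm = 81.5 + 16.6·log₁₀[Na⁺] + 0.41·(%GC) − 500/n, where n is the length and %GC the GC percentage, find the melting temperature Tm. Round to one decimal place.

Length n = 24. Counting bases: C=4, G=4, A=7, T=9
G+C = 8, so %GC = 8/24 × 100 = 33.333%
Salt term: 16.6 × (-0.312) = -5.179
GC term: 0.41 × 33.333 = 13.667; length term: −500/24 = −20.833
Tm = 81.5 + (-5.179) + 13.667 − 20.833 = 69.155 → 69.2°C

69.2°C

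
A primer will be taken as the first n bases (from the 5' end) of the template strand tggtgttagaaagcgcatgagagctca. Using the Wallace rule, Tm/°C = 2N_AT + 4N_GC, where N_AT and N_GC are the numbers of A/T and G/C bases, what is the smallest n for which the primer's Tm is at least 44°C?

n = 15

First 14 bases: TGGTGTTAGAAAGC → Tm = 40°C (< 44°C)
First 15 bases: TGGTGTTAGAAAGCG → Tm = 44°C (≥ 44°C)
Since every base adds ≥2°C, Tm only increases with n, so the threshold is first crossed at n = 15.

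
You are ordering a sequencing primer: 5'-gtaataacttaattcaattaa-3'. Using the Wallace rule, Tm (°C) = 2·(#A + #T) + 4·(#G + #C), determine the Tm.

Scanning the sequence gives T=8, A=10, C=2, G=1.
AT pairs contribute 18, GC pairs contribute 3.
Tm = 2(18) + 4(3) = 36 + 12 = 48°C

48°C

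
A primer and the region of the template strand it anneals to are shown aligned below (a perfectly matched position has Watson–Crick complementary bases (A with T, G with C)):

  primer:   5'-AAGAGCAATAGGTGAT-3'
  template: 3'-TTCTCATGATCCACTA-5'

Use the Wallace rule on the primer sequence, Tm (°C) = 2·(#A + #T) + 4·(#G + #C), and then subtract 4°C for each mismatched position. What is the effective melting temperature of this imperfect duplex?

Primer base counts: A=7, T=3, G=5, C=1 → A+T=10, G+C=6
Perfect-match Tm = 2(10) + 4(6) = 20 + 24 = 44°C
Mismatches (positions where the bases are not complementary): 2 (at positions 6, 8)
Effective Tm = 44 − 2×4 = 44 − 8 = 36°C

36°C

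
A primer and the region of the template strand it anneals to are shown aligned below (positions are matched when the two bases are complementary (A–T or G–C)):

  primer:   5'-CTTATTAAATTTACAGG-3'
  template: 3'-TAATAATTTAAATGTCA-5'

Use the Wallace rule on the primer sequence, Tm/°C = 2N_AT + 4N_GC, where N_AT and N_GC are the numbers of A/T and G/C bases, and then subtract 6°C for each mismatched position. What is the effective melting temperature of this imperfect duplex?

30°C

Primer base counts: A=6, T=7, G=2, C=2 → A+T=13, G+C=4
Perfect-match Tm = 2(13) + 4(4) = 26 + 16 = 42°C
Mismatches (positions where the bases are not complementary): 2 (at positions 1, 17)
Effective Tm = 42 − 2×6 = 42 − 12 = 30°C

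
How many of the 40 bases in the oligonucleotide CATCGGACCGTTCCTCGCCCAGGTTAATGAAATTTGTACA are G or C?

19

Base counts: A=10, C=11, T=11, G=8
Total G or C: 8 + 11 = 19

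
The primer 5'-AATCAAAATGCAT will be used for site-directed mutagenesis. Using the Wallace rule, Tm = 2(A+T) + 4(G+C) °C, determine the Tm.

32°C

Base counts: T=3, A=7, C=2, G=1
So N_AT = 10 and N_GC = 3.
Tm = 4·3 + 2·10 = 12 + 20 = 32°C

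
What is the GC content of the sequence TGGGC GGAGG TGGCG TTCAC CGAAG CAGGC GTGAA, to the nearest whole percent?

66%

Counting bases: T=5, A=7, G=16, C=7
G+C = 16 + 7 = 23 out of 35 bases
%GC = 23/35 × 100 = 65.71% ≈ 66%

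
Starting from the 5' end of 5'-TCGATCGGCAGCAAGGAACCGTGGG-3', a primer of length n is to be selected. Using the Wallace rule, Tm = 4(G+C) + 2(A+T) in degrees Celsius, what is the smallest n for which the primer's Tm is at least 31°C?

First 9 bases: TCGATCGGC → Tm = 30°C (< 31°C)
First 10 bases: TCGATCGGCA → Tm = 32°C (≥ 31°C)
Since every base adds ≥2°C, Tm only increases with n, so the threshold is first crossed at n = 10.

n = 10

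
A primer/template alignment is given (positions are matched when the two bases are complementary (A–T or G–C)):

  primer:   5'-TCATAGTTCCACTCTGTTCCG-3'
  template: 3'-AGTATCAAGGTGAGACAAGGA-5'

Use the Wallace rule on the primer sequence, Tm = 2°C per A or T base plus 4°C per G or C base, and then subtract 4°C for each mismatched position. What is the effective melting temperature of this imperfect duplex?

Primer base counts: A=3, T=8, G=3, C=7 → A+T=11, G+C=10
Perfect-match Tm = 2(11) + 4(10) = 22 + 40 = 62°C
Mismatches (positions where the bases are not complementary): 1 (at position 21)
Effective Tm = 62 − 1×4 = 62 − 4 = 58°C

58°C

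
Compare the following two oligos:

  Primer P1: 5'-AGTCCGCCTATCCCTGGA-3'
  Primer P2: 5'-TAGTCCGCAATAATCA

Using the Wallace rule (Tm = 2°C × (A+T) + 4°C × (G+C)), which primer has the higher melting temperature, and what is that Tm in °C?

Primer P1, 58°C

Primer P1: A+T=7, G+C=11 → Tm = 2(7)+4(11) = 58°C
Primer P2: A+T=10, G+C=6 → Tm = 2(10)+4(6) = 44°C
58°C vs 44°C → primer P1 is higher.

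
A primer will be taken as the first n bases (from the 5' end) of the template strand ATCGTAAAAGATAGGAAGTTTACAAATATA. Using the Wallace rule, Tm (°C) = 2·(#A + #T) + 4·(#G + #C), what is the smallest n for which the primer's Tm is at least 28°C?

First 10 bases: ATCGTAAAAG → Tm = 26°C (< 28°C)
First 11 bases: ATCGTAAAAGA → Tm = 28°C (≥ 28°C)
Since every base adds ≥2°C, Tm only increases with n, so the threshold is first crossed at n = 11.

n = 11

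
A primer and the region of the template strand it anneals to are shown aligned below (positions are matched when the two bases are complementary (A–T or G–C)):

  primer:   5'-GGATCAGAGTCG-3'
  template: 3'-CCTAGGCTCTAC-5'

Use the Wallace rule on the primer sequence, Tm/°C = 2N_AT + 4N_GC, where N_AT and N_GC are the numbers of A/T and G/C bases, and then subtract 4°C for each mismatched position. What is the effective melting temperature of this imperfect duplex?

Primer base counts: A=3, T=2, G=5, C=2 → A+T=5, G+C=7
Perfect-match Tm = 2(5) + 4(7) = 10 + 28 = 38°C
Mismatches (positions where the bases are not complementary): 3 (at positions 6, 10, 11)
Effective Tm = 38 − 3×4 = 38 − 12 = 26°C

26°C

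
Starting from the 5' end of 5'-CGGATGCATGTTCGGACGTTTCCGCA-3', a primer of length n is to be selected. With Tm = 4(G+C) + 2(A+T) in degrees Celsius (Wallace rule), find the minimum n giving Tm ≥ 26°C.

n = 8

First 7 bases: CGGATGC → Tm = 24°C (< 26°C)
First 8 bases: CGGATGCA → Tm = 26°C (≥ 26°C)
Each additional base adds 2°C (A/T) or 4°C (G/C), so Tm is non-decreasing in n; n = 8 is the first length to reach 26°C.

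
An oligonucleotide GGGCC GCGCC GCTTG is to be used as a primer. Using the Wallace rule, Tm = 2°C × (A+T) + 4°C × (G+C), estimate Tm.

56°C

G=7, T=2, C=6, A=0
So N_AT = 2 and N_GC = 13.
Tm = 2(2) + 4(13) = 4 + 52 = 56°C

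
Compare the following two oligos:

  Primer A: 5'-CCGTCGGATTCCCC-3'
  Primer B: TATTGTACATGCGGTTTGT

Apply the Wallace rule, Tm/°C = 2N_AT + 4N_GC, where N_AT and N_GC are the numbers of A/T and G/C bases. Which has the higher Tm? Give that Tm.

Primer A: A+T=4, G+C=10 → Tm = 2(4)+4(10) = 48°C
Primer B: A+T=12, G+C=7 → Tm = 2(12)+4(7) = 52°C
48°C vs 52°C → primer B is higher.

Primer B, 52°C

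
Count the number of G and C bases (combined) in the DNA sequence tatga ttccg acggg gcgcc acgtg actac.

Scanning the sequence gives T=6, A=6, G=9, C=9.
Total G or C: 9 + 9 = 18

18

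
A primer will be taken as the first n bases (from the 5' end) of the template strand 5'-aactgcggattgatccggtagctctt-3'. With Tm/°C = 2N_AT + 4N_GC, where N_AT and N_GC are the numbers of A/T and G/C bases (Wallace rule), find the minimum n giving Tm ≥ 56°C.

First 17 bases: AACTGCGGATTGATCCG → Tm = 52°C (< 56°C)
First 18 bases: AACTGCGGATTGATCCGG → Tm = 56°C (≥ 56°C)
Each additional base adds 2°C (A/T) or 4°C (G/C), so Tm is non-decreasing in n; n = 18 is the first length to reach 56°C.

n = 18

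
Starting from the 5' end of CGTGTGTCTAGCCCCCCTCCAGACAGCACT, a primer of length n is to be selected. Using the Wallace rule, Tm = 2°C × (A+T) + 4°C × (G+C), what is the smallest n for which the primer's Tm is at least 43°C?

First 13 bases: CGTGTGTCTAGCC → Tm = 42°C (< 43°C)
First 14 bases: CGTGTGTCTAGCCC → Tm = 46°C (≥ 43°C)
Since every base adds ≥2°C, Tm only increases with n, so the threshold is first crossed at n = 14.

n = 14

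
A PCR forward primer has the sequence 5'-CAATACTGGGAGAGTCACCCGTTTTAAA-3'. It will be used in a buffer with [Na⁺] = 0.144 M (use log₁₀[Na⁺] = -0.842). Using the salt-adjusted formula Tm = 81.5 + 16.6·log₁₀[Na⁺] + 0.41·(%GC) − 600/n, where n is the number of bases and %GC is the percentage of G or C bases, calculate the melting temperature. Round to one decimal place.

63.7°C

Length n = 28. Counting bases: T=7, A=9, G=6, C=6
G+C = 12, so %GC = 12/28 × 100 = 42.857%
Salt term: 16.6 × (-0.842) = -13.977
GC term: 0.41 × 42.857 = 17.571; length term: −600/28 = −21.429
Tm = 81.5 + (-13.977) + 17.571 − 21.429 = 63.665 → 63.7°C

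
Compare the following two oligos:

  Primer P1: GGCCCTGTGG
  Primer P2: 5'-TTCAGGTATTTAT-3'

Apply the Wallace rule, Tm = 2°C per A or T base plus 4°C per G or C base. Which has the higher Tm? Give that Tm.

Primer P1, 36°C

Primer P1: A+T=2, G+C=8 → Tm = 2(2)+4(8) = 36°C
Primer P2: A+T=10, G+C=3 → Tm = 2(10)+4(3) = 32°C
36°C vs 32°C → primer P1 is higher.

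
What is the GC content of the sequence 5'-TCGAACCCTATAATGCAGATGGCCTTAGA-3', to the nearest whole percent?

Scanning the sequence gives C=7, T=7, A=9, G=6.
G+C = 6 + 7 = 13 out of 29 bases
%GC = 13/29 × 100 = 44.83% ≈ 45%

45%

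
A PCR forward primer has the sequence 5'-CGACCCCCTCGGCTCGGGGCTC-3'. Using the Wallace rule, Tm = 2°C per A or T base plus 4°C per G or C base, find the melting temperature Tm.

80°C

Scanning the sequence gives A=1, T=3, G=7, C=11.
A+T = 4, G+C = 18
Tm = 4·18 + 2·4 = 72 + 8 = 80°C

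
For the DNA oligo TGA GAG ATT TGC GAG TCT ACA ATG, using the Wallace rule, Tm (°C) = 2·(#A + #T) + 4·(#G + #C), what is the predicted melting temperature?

68°C

Base counts: G=7, A=7, C=3, T=7
So N_AT = 14 and N_GC = 10.
Tm = 2×14 + 4×10 = 68°C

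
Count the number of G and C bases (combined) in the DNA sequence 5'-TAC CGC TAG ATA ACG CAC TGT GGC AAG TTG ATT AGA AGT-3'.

17

Base counts: T=10, C=7, A=12, G=10
G+C = 10 + 7 = 17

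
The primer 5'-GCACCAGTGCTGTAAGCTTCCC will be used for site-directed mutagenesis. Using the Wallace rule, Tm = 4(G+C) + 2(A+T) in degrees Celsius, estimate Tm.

70°C

Base counts: G=5, T=5, C=8, A=4
So N_AT = 9 and N_GC = 13.
Tm = 2(9) + 4(13) = 18 + 52 = 70°C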